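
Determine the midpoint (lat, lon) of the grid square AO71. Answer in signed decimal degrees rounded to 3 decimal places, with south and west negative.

51.500, -165.000

Field A=0, O=14: +0·20° lon, +14·10° lat → SW at lon -180°, lat 50°.
Square 7, 1: +7·2° lon, +1·1° lat → SW at lon -166°, lat 51°.
Cell spans 2° lon × 1° lat. Centre is SW corner plus half of each.
latitude 51.500, longitude -165.000.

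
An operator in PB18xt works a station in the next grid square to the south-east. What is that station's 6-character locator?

Longitude subsquare x = 23; +1 → 24, wraps to 0 = a, carry into square.
Longitude square 1; +1 → 2.
Latitude subsquare t = 19; −1 → 18 = s.

PB28as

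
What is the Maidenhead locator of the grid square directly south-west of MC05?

LC94

Longitude square 0; −1 → -1, wraps to 9, carry into field.
Longitude field M = 12; −1 → 11 = L.
Latitude square 5; −1 → 4.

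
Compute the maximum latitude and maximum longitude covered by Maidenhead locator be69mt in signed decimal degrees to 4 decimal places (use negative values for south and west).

-40.1667, -146.9167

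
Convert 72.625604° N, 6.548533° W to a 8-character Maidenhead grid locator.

IQ62rp40

Shift to the Maidenhead origin (180°W, 90°S): lon 173.45147, lat 162.62560.
Field: lon ⌊173.45147/20⌋ = 8 → I; lat ⌊162.62560/10⌋ = 16 → Q.
Square: lon ⌊13.45147/2⌋ = 6; lat ⌊2.62560/1⌋ = 2.
Subsquare: lon ⌊1.45147/0.0833333⌋ = 17 → r; lat ⌊0.62560/0.0416667⌋ = 15 → p.
Extended square: lon ⌊0.03480/0.00833333⌋ = 4; lat ⌊0.00060/0.00416667⌋ = 0.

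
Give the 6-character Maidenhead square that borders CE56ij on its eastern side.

Longitude subsquare i = 8; +1 → 9 = j.
The latitude characters are unchanged.

CE56jj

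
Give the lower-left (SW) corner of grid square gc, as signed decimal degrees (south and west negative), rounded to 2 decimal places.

Field G=6, C=2: +6·20° lon, +2·10° lat → SW at lon -60°, lat -70°.
latitude -70.00, longitude -60.00.

-70.00, -60.00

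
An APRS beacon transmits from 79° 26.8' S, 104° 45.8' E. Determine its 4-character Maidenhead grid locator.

Shift to the Maidenhead origin (180°W, 90°S): lon 284.76, lat 10.55.
Field: 284.76/20 → 14 → O, 10.55/10 → 1 → B; chars OB.
Square: 4.76/2 → 2, 0.55/1 → 0; chars 20.

OB20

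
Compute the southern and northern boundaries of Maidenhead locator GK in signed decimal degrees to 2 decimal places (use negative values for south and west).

10.00, 20.00

Field G=6, K=10: +6·20° lon, +10·10° lat → SW at lon -60°, lat 10°.
Cell spans 20° lon × 10° lat.
south 10.00, north 20.00.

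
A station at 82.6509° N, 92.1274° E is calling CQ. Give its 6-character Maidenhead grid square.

NR62bp

Add 180° to longitude and 90° to latitude: 272.1274, 172.6509.
Field: 272.1274/20 → 13 → N, 172.6509/10 → 17 → R; chars NR.
Square: 12.1274/2 → 6, 2.6509/1 → 2; chars 62.
Subsquare: 0.1274/0.0833333 → 1 → b, 0.6509/0.0416667 → 15 → p; chars bp.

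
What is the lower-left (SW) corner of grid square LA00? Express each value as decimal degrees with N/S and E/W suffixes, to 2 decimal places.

90.00° S, 40.00° E

Field L=11, A=0: +11·20° lon, +0·10° lat → SW at lon 40°, lat -90°.
Square 0, 0: +0·2° lon, +0·1° lat → SW at lon 40°, lat -90°.
latitude 90.00° S, longitude 40.00° E.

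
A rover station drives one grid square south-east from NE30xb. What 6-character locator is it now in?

Longitude subsquare x = 23; +1 → 24, wraps to 0 = a, carry into square.
Longitude square 3; +1 → 4.
Latitude subsquare b = 1; −1 → 0 = a.

NE40aa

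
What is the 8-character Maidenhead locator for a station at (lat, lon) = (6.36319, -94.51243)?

Shift to the Maidenhead origin (180°W, 90°S): lon 85.48757, lat 96.36319.
Field (20°×10°, letters A–R): 85.48757/20 → 4 → E, 96.36319/10 → 9 → J; chars EJ.
Square (2°×1°, digits 0–9): 5.48757/2 → 2, 6.36319/1 → 6; chars 26.
Subsquare (5′×2.5′, letters a–x): 1.48757/0.0833333 → 17 → r, 0.36319/0.0416667 → 8 → i; chars ri.
Extended square (30″×15″, digits 0–9): 0.07090/0.00833333 → 8, 0.02986/0.00416667 → 7; chars 87.

EJ26ri87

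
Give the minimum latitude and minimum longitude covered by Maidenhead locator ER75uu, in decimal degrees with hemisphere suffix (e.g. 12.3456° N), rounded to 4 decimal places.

85.8333° N, 84.3333° W

Field E=4, R=17: +4·20° lon, +17·10° lat → SW at lon -100°, lat 80°.
Square 7, 5: +7·2° lon, +5·1° lat → SW at lon -86°, lat 85°.
Subsquare u=20, u=20: +20·0.0833333° lon, +20·0.0416667° lat → SW at lon -84.3333°, lat 85.8333°.
latitude 85.8333° N, longitude 84.3333° W.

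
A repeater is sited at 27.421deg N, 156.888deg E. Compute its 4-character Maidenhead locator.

QL87

Add 180° to longitude and 90° to latitude: 336.89, 117.42.
Field (20°×10°, letters A–R): lon ⌊336.89/20⌋ = 16 → Q; lat ⌊117.42/10⌋ = 11 → L.
Square (2°×1°, digits 0–9): lon ⌊16.89/2⌋ = 8; lat ⌊7.42/1⌋ = 7.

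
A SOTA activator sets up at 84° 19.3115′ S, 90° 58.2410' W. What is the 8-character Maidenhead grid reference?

EA45mq32

Shift to the Maidenhead origin (180°W, 90°S): lon 89.02932, lat 5.67814.
Field (20°×10°, letters A–R): 89.02932/20 → 4 → E, 5.67814/10 → 0 → A; chars EA.
Square (2°×1°, digits 0–9): 9.02932/2 → 4, 5.67814/1 → 5; chars 45.
Subsquare (5′×2.5′, letters a–x): 1.02932/0.0833333 → 12 → m, 0.67814/0.0416667 → 16 → q; chars mq.
Extended square (30″×15″, digits 0–9): 0.02932/0.00833333 → 3, 0.01147/0.00416667 → 2; chars 32.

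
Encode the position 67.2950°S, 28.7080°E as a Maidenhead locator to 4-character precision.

Offset from 180°W / 90°S: lon 208.71°, lat 22.70°.
Field (20°×10°, letters A–R): lon ⌊208.71/20⌋ = 10 → K; lat ⌊22.70/10⌋ = 2 → C.
Square (2°×1°, digits 0–9): lon ⌊8.71/2⌋ = 4; lat ⌊2.70/1⌋ = 2.

KC42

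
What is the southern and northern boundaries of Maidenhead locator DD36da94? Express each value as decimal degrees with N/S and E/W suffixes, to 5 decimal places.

53.98333° S, 53.97917° S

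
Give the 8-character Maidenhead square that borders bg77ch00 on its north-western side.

Longitude extended square 0; −1 → -1, wraps to 9, carry into subsquare.
Longitude subsquare c = 2; −1 → 1 = b.
Latitude extended square 0; +1 → 1.

BG77bh91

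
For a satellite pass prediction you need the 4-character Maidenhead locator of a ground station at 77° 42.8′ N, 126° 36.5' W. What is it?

CQ67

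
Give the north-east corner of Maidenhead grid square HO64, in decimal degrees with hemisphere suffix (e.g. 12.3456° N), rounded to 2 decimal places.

55.00° N, 26.00° W

Field H=7, O=14: +7·20° lon, +14·10° lat → SW at lon -40°, lat 50°.
Square 6, 4: +6·2° lon, +4·1° lat → SW at lon -28°, lat 54°.
Cell spans 2° lon × 1° lat. NE corner is SW corner plus one full cell.
latitude 55.00° N, longitude 26.00° W.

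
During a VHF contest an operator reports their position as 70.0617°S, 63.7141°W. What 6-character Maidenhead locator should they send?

Shift to the Maidenhead origin (180°W, 90°S): lon 116.2859, lat 19.9383.
Field (20°×10°, letters A–R): lon ⌊116.2859/20⌋ = 5 → F; lat ⌊19.9383/10⌋ = 1 → B.
Square (2°×1°, digits 0–9): lon ⌊16.2859/2⌋ = 8; lat ⌊9.9383/1⌋ = 9.
Subsquare (5′×2.5′, letters a–x): lon ⌊0.2859/0.0833333⌋ = 3 → d; lat ⌊0.9383/0.0416667⌋ = 22 → w.

FB89dw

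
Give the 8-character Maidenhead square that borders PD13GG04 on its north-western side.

PD13fg95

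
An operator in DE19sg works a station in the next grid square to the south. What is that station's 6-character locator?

Latitude subsquare g = 6; −1 → 5 = f.
The longitude characters are unchanged.

DE19sf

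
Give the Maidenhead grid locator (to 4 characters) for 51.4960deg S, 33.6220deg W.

Shift to the Maidenhead origin (180°W, 90°S): lon 146.38, lat 38.50.
Field: 146.38/20 → 7 → H, 38.50/10 → 3 → D; chars HD.
Square: 6.38/2 → 3, 8.50/1 → 8; chars 38.

HD38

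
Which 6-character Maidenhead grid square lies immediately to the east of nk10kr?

NK10lr

Longitude subsquare k = 10; +1 → 11 = l.
The latitude characters are unchanged.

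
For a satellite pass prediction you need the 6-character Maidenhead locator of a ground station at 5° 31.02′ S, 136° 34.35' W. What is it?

CI14rl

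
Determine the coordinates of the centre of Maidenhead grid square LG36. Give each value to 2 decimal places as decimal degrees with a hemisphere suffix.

Field L=11, G=6: +11·20° lon, +6·10° lat → SW at lon 40°, lat -30°.
Square 3, 6: +3·2° lon, +6·1° lat → SW at lon 46°, lat -24°.
Cell spans 2° lon × 1° lat. Centre is SW corner plus half of each.
latitude 23.50° S, longitude 47.00° E.

23.50° S, 47.00° E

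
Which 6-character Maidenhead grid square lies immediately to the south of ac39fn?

AC39fm

Latitude subsquare n = 13; −1 → 12 = m.
The longitude characters are unchanged.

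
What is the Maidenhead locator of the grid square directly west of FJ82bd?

Longitude subsquare b = 1; −1 → 0 = a.
The latitude characters are unchanged.

FJ82ad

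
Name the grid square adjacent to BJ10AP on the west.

Longitude subsquare a = 0; −1 → -1, wraps to 23 = x, carry into square.
Longitude square 1; −1 → 0.
The latitude characters are unchanged.

BJ00xp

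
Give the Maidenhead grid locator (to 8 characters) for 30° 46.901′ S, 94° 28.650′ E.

Add 180° to longitude and 90° to latitude: 274.47750, 59.21832.
Field: 274.47750/20 → 13 → N, 59.21832/10 → 5 → F; chars NF.
Square: 14.47750/2 → 7, 9.21832/1 → 9; chars 79.
Subsquare: 0.47750/0.0833333 → 5 → f, 0.21832/0.0416667 → 5 → f; chars ff.
Extended square: 0.06083/0.00833333 → 7, 0.00998/0.00416667 → 2; chars 72.

NF79ff72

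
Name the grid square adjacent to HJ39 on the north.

Latitude square 9; +1 → 10, wraps to 0, carry into field.
Latitude field J = 9; +1 → 10 = K.
The longitude characters are unchanged.

HK30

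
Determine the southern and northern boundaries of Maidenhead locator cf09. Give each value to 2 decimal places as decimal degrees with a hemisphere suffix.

31.00° S, 30.00° S

Field C=2, F=5: +2·20° lon, +5·10° lat → SW at lon -140°, lat -40°.
Square 0, 9: +0·2° lon, +9·1° lat → SW at lon -140°, lat -31°.
Cell spans 2° lon × 1° lat.
south 31.00° S, north 30.00° S.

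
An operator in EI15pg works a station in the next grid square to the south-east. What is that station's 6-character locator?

EI15qf

Longitude subsquare p = 15; +1 → 16 = q.
Latitude subsquare g = 6; −1 → 5 = f.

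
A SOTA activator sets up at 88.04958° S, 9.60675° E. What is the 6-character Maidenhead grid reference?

Shift to the Maidenhead origin (180°W, 90°S): lon 189.6068, lat 1.9504.
Field (20°×10°, letters A–R): 189.6068/20 → 9 → J, 1.9504/10 → 0 → A; chars JA.
Square (2°×1°, digits 0–9): 9.6068/2 → 4, 1.9504/1 → 1; chars 41.
Subsquare (5′×2.5′, letters a–x): 1.6068/0.0833333 → 19 → t, 0.9504/0.0416667 → 22 → w; chars tw.

JA41tw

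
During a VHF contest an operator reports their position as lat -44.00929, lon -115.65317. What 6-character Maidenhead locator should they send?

Shift to the Maidenhead origin (180°W, 90°S): lon 64.3468, lat 45.9907.
Field (20°×10°, letters A–R): lon ⌊64.3468/20⌋ = 3 → D; lat ⌊45.9907/10⌋ = 4 → E.
Square (2°×1°, digits 0–9): lon ⌊4.3468/2⌋ = 2; lat ⌊5.9907/1⌋ = 5.
Subsquare (5′×2.5′, letters a–x): lon ⌊0.3468/0.0833333⌋ = 4 → e; lat ⌊0.9907/0.0416667⌋ = 23 → x.

DE25ex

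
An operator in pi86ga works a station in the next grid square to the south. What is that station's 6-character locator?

Latitude subsquare a = 0; −1 → -1, wraps to 23 = x, carry into square.
Latitude square 6; −1 → 5.
The longitude characters are unchanged.

PI85gx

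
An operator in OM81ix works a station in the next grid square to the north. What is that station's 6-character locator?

Latitude subsquare x = 23; +1 → 24, wraps to 0 = a, carry into square.
Latitude square 1; +1 → 2.
The longitude characters are unchanged.

OM82ia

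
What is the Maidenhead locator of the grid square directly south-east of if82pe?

Longitude subsquare p = 15; +1 → 16 = q.
Latitude subsquare e = 4; −1 → 3 = d.

IF82qd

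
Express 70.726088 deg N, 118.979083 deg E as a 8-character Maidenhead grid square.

Offset from 180°W / 90°S: lon 298.97908°, lat 160.72609°.
Field: 298.97908/20 → 14 → O, 160.72609/10 → 16 → Q; chars OQ.
Square: 18.97908/2 → 9, 0.72609/1 → 0; chars 90.
Subsquare: 0.97908/0.0833333 → 11 → l, 0.72609/0.0416667 → 17 → r; chars lr.
Extended square: 0.06242/0.00833333 → 7, 0.01775/0.00416667 → 4; chars 74.

OQ90lr74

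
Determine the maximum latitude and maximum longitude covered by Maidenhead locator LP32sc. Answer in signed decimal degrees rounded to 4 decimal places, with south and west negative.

62.1250, 47.5833

Field L=11, P=15: +11·20° lon, +15·10° lat → SW at lon 40°, lat 60°.
Square 3, 2: +3·2° lon, +2·1° lat → SW at lon 46°, lat 62°.
Subsquare s=18, c=2: +18·0.0833333° lon, +2·0.0416667° lat → SW at lon 47.5°, lat 62.0833°.
Cell spans 0.0833333° lon × 0.0416667° lat. NE corner is SW corner plus one full cell.
latitude 62.1250, longitude 47.5833.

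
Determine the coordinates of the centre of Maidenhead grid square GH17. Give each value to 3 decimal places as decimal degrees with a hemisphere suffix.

12.500° S, 57.000° W

Field G=6, H=7: +6·20° lon, +7·10° lat → SW at lon -60°, lat -20°.
Square 1, 7: +1·2° lon, +7·1° lat → SW at lon -58°, lat -13°.
Cell spans 2° lon × 1° lat. Centre is SW corner plus half of each.
latitude 12.500° S, longitude 57.000° W.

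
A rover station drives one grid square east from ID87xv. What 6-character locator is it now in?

Longitude subsquare x = 23; +1 → 24, wraps to 0 = a, carry into square.
Longitude square 8; +1 → 9.
The latitude characters are unchanged.

ID97av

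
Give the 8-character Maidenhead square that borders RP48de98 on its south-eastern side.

Longitude extended square 9; +1 → 10, wraps to 0, carry into subsquare.
Longitude subsquare d = 3; +1 → 4 = e.
Latitude extended square 8; −1 → 7.

RP48ee07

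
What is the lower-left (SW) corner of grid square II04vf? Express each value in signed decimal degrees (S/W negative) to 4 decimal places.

Field I=8, I=8: +8·20° lon, +8·10° lat → SW at lon -20°, lat -10°.
Square 0, 4: +0·2° lon, +4·1° lat → SW at lon -20°, lat -6°.
Subsquare v=21, f=5: +21·0.0833333° lon, +5·0.0416667° lat → SW at lon -18.25°, lat -5.79167°.
latitude -5.7917, longitude -18.2500.

-5.7917, -18.2500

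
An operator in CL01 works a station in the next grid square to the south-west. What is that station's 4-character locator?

Longitude square 0; −1 → -1, wraps to 9, carry into field.
Longitude field C = 2; −1 → 1 = B.
Latitude square 1; −1 → 0.

BL90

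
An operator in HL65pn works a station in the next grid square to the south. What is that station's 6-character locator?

HL65pm

Latitude subsquare n = 13; −1 → 12 = m.
The longitude characters are unchanged.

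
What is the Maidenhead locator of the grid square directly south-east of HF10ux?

HF10vw

Longitude subsquare u = 20; +1 → 21 = v.
Latitude subsquare x = 23; −1 → 22 = w.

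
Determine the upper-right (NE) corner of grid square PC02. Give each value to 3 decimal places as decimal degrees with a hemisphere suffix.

67.000° S, 122.000° E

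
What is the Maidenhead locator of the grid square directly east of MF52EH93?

Longitude extended square 9; +1 → 10, wraps to 0, carry into subsquare.
Longitude subsquare e = 4; +1 → 5 = f.
The latitude characters are unchanged.

MF52fh03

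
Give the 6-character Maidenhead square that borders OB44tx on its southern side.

OB44tw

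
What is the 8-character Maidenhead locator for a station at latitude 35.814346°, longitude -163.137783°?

Shift to the Maidenhead origin (180°W, 90°S): lon 16.86222, lat 125.81435.
Field (20°×10°, letters A–R): 16.86222/20 → 0 → A, 125.81435/10 → 12 → M; chars AM.
Square (2°×1°, digits 0–9): 16.86222/2 → 8, 5.81435/1 → 5; chars 85.
Subsquare (5′×2.5′, letters a–x): 0.86222/0.0833333 → 10 → k, 0.81435/0.0416667 → 19 → t; chars kt.
Extended square (30″×15″, digits 0–9): 0.02888/0.00833333 → 3, 0.02268/0.00416667 → 5; chars 35.

AM85kt35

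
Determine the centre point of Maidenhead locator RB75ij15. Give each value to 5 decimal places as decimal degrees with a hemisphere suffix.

74.60208° S, 174.67917° E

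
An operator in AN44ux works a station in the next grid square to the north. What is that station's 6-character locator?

AN45ua

Latitude subsquare x = 23; +1 → 24, wraps to 0 = a, carry into square.
Latitude square 4; +1 → 5.
The longitude characters are unchanged.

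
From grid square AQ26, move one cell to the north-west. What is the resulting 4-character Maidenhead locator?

AQ17

Longitude square 2; −1 → 1.
Latitude square 6; +1 → 7.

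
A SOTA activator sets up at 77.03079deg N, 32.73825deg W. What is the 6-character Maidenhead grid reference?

HQ37pa

Shift to the Maidenhead origin (180°W, 90°S): lon 147.2618, lat 167.0308.
Field (20°×10°, letters A–R): lon ⌊147.2618/20⌋ = 7 → H; lat ⌊167.0308/10⌋ = 16 → Q.
Square (2°×1°, digits 0–9): lon ⌊7.2618/2⌋ = 3; lat ⌊7.0308/1⌋ = 7.
Subsquare (5′×2.5′, letters a–x): lon ⌊1.2618/0.0833333⌋ = 15 → p; lat ⌊0.0308/0.0416667⌋ = 0 → a.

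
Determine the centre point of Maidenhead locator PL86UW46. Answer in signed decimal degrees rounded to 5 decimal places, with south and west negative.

Field P=15, L=11: +15·20° lon, +11·10° lat → SW at lon 120°, lat 20°.
Square 8, 6: +8·2° lon, +6·1° lat → SW at lon 136°, lat 26°.
Subsquare u=20, w=22: +20·0.0833333° lon, +22·0.0416667° lat → SW at lon 137.667°, lat 26.9167°.
Extended square 4, 6: +4·0.00833333° lon, +6·0.00416667° lat → SW at lon 137.7°, lat 26.9417°.
Cell spans 0.00833333° lon × 0.00416667° lat. Centre is SW corner plus half of each.
latitude 26.94375, longitude 137.70417.

26.94375, 137.70417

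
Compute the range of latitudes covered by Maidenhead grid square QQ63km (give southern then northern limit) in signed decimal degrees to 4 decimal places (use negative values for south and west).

73.5000, 73.5417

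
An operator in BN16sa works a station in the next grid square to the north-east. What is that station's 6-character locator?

Longitude subsquare s = 18; +1 → 19 = t.
Latitude subsquare a = 0; +1 → 1 = b.

BN16tb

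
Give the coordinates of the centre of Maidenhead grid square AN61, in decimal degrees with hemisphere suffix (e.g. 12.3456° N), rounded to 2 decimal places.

41.50° N, 167.00° W

Field A=0, N=13: +0·20° lon, +13·10° lat → SW at lon -180°, lat 40°.
Square 6, 1: +6·2° lon, +1·1° lat → SW at lon -168°, lat 41°.
Cell spans 2° lon × 1° lat. Centre is SW corner plus half of each.
latitude 41.50° N, longitude 167.00° W.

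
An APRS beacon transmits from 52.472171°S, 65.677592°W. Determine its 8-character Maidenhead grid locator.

FD77dm86

Offset from 180°W / 90°S: lon 114.32241°, lat 37.52783°.
Field (20°×10°, letters A–R): lon ⌊114.32241/20⌋ = 5 → F; lat ⌊37.52783/10⌋ = 3 → D.
Square (2°×1°, digits 0–9): lon ⌊14.32241/2⌋ = 7; lat ⌊7.52783/1⌋ = 7.
Subsquare (5′×2.5′, letters a–x): lon ⌊0.32241/0.0833333⌋ = 3 → d; lat ⌊0.52783/0.0416667⌋ = 12 → m.
Extended square (30″×15″, digits 0–9): lon ⌊0.07241/0.00833333⌋ = 8; lat ⌊0.02783/0.00416667⌋ = 6.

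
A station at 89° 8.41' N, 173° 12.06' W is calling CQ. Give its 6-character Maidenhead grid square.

AR39jd

Add 180° to longitude and 90° to latitude: 6.7990, 179.1402.
Field: 6.7990/20 → 0 → A, 179.1402/10 → 17 → R; chars AR.
Square: 6.7990/2 → 3, 9.1402/1 → 9; chars 39.
Subsquare: 0.7990/0.0833333 → 9 → j, 0.1402/0.0416667 → 3 → d; chars jd.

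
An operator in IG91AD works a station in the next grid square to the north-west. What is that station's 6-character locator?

IG81xe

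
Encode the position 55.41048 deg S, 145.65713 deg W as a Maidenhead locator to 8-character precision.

BD74eo11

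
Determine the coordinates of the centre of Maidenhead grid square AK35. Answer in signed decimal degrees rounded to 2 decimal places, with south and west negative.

15.50, -173.00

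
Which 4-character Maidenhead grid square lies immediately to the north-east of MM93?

Longitude square 9; +1 → 10, wraps to 0, carry into field.
Longitude field M = 12; +1 → 13 = N.
Latitude square 3; +1 → 4.

NM04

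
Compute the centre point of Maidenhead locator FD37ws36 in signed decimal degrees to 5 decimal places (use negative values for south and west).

Field F=5, D=3: +5·20° lon, +3·10° lat → SW at lon -80°, lat -60°.
Square 3, 7: +3·2° lon, +7·1° lat → SW at lon -74°, lat -53°.
Subsquare w=22, s=18: +22·0.0833333° lon, +18·0.0416667° lat → SW at lon -72.1667°, lat -52.25°.
Extended square 3, 6: +3·0.00833333° lon, +6·0.00416667° lat → SW at lon -72.1417°, lat -52.225°.
Cell spans 0.00833333° lon × 0.00416667° lat. Centre is SW corner plus half of each.
latitude -52.22292, longitude -72.13750.

-52.22292, -72.13750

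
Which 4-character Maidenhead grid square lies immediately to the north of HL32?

Latitude square 2; +1 → 3.
The longitude characters are unchanged.

HL33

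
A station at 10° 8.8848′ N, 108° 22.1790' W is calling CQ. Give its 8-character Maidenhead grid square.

DK50td55

Shift to the Maidenhead origin (180°W, 90°S): lon 71.63035, lat 100.14808.
Field: lon ⌊71.63035/20⌋ = 3 → D; lat ⌊100.14808/10⌋ = 10 → K.
Square: lon ⌊11.63035/2⌋ = 5; lat ⌊0.14808/1⌋ = 0.
Subsquare: lon ⌊1.63035/0.0833333⌋ = 19 → t; lat ⌊0.14808/0.0416667⌋ = 3 → d.
Extended square: lon ⌊0.04702/0.00833333⌋ = 5; lat ⌊0.02308/0.00416667⌋ = 5.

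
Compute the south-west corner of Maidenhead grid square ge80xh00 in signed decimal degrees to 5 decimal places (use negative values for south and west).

-49.70833, -42.08333

Field G=6, E=4: +6·20° lon, +4·10° lat → SW at lon -60°, lat -50°.
Square 8, 0: +8·2° lon, +0·1° lat → SW at lon -44°, lat -50°.
Subsquare x=23, h=7: +23·0.0833333° lon, +7·0.0416667° lat → SW at lon -42.0833°, lat -49.7083°.
Extended square 0, 0: +0·0.00833333° lon, +0·0.00416667° lat → SW at lon -42.0833°, lat -49.7083°.
latitude -49.70833, longitude -42.08333.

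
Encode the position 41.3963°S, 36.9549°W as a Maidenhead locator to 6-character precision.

HE18mo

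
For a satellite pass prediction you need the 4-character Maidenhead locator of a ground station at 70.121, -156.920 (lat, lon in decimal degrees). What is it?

BQ10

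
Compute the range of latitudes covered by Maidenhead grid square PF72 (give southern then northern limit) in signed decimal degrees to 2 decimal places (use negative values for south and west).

-38.00, -37.00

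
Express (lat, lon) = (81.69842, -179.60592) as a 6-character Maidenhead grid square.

AR01eq

Offset from 180°W / 90°S: lon 0.3941°, lat 171.6984°.
Field (20°×10°, letters A–R): lon ⌊0.3941/20⌋ = 0 → A; lat ⌊171.6984/10⌋ = 17 → R.
Square (2°×1°, digits 0–9): lon ⌊0.3941/2⌋ = 0; lat ⌊1.6984/1⌋ = 1.
Subsquare (5′×2.5′, letters a–x): lon ⌊0.3941/0.0833333⌋ = 4 → e; lat ⌊0.6984/0.0416667⌋ = 16 → q.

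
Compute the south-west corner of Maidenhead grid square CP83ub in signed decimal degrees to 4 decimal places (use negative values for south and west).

63.0417, -122.3333

Field C=2, P=15: +2·20° lon, +15·10° lat → SW at lon -140°, lat 60°.
Square 8, 3: +8·2° lon, +3·1° lat → SW at lon -124°, lat 63°.
Subsquare u=20, b=1: +20·0.0833333° lon, +1·0.0416667° lat → SW at lon -122.333°, lat 63.0417°.
latitude 63.0417, longitude -122.3333.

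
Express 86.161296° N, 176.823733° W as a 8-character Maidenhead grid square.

Add 180° to longitude and 90° to latitude: 3.17627, 176.16130.
Field (20°×10°, letters A–R): lon ⌊3.17627/20⌋ = 0 → A; lat ⌊176.16130/10⌋ = 17 → R.
Square (2°×1°, digits 0–9): lon ⌊3.17627/2⌋ = 1; lat ⌊6.16130/1⌋ = 6.
Subsquare (5′×2.5′, letters a–x): lon ⌊1.17627/0.0833333⌋ = 14 → o; lat ⌊0.16130/0.0416667⌋ = 3 → d.
Extended square (30″×15″, digits 0–9): lon ⌊0.00960/0.00833333⌋ = 1; lat ⌊0.03630/0.00416667⌋ = 8.

AR16od18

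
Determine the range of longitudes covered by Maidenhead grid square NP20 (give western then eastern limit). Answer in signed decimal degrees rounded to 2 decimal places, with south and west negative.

84.00, 86.00

Field N=13, P=15: +13·20° lon, +15·10° lat → SW at lon 80°, lat 60°.
Square 2, 0: +2·2° lon, +0·1° lat → SW at lon 84°, lat 60°.
Cell spans 2° lon × 1° lat.
west 84.00, east 86.00.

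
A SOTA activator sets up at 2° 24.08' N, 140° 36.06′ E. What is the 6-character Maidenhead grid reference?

Add 180° to longitude and 90° to latitude: 320.6010, 92.4013.
Field: lon ⌊320.6010/20⌋ = 16 → Q; lat ⌊92.4013/10⌋ = 9 → J.
Square: lon ⌊0.6010/2⌋ = 0; lat ⌊2.4013/1⌋ = 2.
Subsquare: lon ⌊0.6010/0.0833333⌋ = 7 → h; lat ⌊0.4013/0.0416667⌋ = 9 → j.

QJ02hj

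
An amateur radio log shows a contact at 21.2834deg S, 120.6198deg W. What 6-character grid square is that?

Shift to the Maidenhead origin (180°W, 90°S): lon 59.3802, lat 68.7166.
Field: 59.3802/20 → 2 → C, 68.7166/10 → 6 → G; chars CG.
Square: 19.3802/2 → 9, 8.7166/1 → 8; chars 98.
Subsquare: 1.3802/0.0833333 → 16 → q, 0.7166/0.0416667 → 17 → r; chars qr.

CG98qr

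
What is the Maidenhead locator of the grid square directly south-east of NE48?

NE57

Longitude square 4; +1 → 5.
Latitude square 8; −1 → 7.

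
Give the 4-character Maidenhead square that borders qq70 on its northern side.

Latitude square 0; +1 → 1.
The longitude characters are unchanged.

QQ71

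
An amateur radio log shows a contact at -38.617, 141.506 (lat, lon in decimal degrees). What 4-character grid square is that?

Shift to the Maidenhead origin (180°W, 90°S): lon 321.51, lat 51.38.
Field: lon ⌊321.51/20⌋ = 16 → Q; lat ⌊51.38/10⌋ = 5 → F.
Square: lon ⌊1.51/2⌋ = 0; lat ⌊1.38/1⌋ = 1.

QF01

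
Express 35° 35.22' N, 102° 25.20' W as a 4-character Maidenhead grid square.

DM85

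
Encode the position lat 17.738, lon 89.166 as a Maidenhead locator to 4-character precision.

NK47

Shift to the Maidenhead origin (180°W, 90°S): lon 269.17, lat 107.74.
Field: lon ⌊269.17/20⌋ = 13 → N; lat ⌊107.74/10⌋ = 10 → K.
Square: lon ⌊9.17/2⌋ = 4; lat ⌊7.74/1⌋ = 7.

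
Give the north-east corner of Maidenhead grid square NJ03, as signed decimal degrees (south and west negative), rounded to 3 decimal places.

Field N=13, J=9: +13·20° lon, +9·10° lat → SW at lon 80°, lat 0°.
Square 0, 3: +0·2° lon, +3·1° lat → SW at lon 80°, lat 3°.
Cell spans 2° lon × 1° lat. NE corner is SW corner plus one full cell.
latitude 4.000, longitude 82.000.

4.000, 82.000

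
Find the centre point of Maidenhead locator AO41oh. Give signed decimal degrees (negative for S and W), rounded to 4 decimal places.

51.3125, -170.7917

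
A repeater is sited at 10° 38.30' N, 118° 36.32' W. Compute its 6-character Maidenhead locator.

DK00qp

Offset from 180°W / 90°S: lon 61.3947°, lat 100.6383°.
Field: 61.3947/20 → 3 → D, 100.6383/10 → 10 → K; chars DK.
Square: 1.3947/2 → 0, 0.6383/1 → 0; chars 00.
Subsquare: 1.3947/0.0833333 → 16 → q, 0.6383/0.0416667 → 15 → p; chars qp.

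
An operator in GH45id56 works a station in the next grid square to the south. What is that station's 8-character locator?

GH45id55

Latitude extended square 6; −1 → 5.
The longitude characters are unchanged.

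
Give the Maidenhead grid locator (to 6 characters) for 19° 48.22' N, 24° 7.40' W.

Shift to the Maidenhead origin (180°W, 90°S): lon 155.8767, lat 109.8037.
Field: lon ⌊155.8767/20⌋ = 7 → H; lat ⌊109.8037/10⌋ = 10 → K.
Square: lon ⌊15.8767/2⌋ = 7; lat ⌊9.8037/1⌋ = 9.
Subsquare: lon ⌊1.8767/0.0833333⌋ = 22 → w; lat ⌊0.8037/0.0416667⌋ = 19 → t.

HK79wt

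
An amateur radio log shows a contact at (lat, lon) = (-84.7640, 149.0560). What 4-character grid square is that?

QA45

Offset from 180°W / 90°S: lon 329.06°, lat 5.24°.
Field: lon ⌊329.06/20⌋ = 16 → Q; lat ⌊5.24/10⌋ = 0 → A.
Square: lon ⌊9.06/2⌋ = 4; lat ⌊5.24/1⌋ = 5.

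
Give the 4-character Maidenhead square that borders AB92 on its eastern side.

BB02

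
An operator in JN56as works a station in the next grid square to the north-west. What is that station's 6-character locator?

JN46xt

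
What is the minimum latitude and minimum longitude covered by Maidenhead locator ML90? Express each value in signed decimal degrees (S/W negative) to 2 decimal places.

20.00, 78.00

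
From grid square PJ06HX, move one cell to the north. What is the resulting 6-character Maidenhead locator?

PJ07ha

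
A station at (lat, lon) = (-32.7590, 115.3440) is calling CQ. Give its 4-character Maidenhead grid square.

OF77

Shift to the Maidenhead origin (180°W, 90°S): lon 295.34, lat 57.24.
Field (20°×10°, letters A–R): 295.34/20 → 14 → O, 57.24/10 → 5 → F; chars OF.
Square (2°×1°, digits 0–9): 15.34/2 → 7, 7.24/1 → 7; chars 77.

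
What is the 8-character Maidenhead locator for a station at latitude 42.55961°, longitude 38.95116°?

Shift to the Maidenhead origin (180°W, 90°S): lon 218.95116, lat 132.55961.
Field: lon ⌊218.95116/20⌋ = 10 → K; lat ⌊132.55961/10⌋ = 13 → N.
Square: lon ⌊18.95116/2⌋ = 9; lat ⌊2.55961/1⌋ = 2.
Subsquare: lon ⌊0.95116/0.0833333⌋ = 11 → l; lat ⌊0.55961/0.0416667⌋ = 13 → n.
Extended square: lon ⌊0.03449/0.00833333⌋ = 4; lat ⌊0.01794/0.00416667⌋ = 4.

KN92ln44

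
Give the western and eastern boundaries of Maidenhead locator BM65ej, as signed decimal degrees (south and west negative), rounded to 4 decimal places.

Field B=1, M=12: +1·20° lon, +12·10° lat → SW at lon -160°, lat 30°.
Square 6, 5: +6·2° lon, +5·1° lat → SW at lon -148°, lat 35°.
Subsquare e=4, j=9: +4·0.0833333° lon, +9·0.0416667° lat → SW at lon -147.667°, lat 35.375°.
Cell spans 0.0833333° lon × 0.0416667° lat.
west -147.6667, east -147.5833.

-147.6667, -147.5833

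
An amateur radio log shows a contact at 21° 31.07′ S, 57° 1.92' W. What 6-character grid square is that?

Offset from 180°W / 90°S: lon 122.9680°, lat 68.4822°.
Field: 122.9680/20 → 6 → G, 68.4822/10 → 6 → G; chars GG.
Square: 2.9680/2 → 1, 8.4822/1 → 8; chars 18.
Subsquare: 0.9680/0.0833333 → 11 → l, 0.4822/0.0416667 → 11 → l; chars ll.

GG18ll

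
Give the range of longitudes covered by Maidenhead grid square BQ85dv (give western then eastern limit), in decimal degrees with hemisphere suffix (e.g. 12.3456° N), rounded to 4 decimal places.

143.7500° W, 143.6667° W

Field B=1, Q=16: +1·20° lon, +16·10° lat → SW at lon -160°, lat 70°.
Square 8, 5: +8·2° lon, +5·1° lat → SW at lon -144°, lat 75°.
Subsquare d=3, v=21: +3·0.0833333° lon, +21·0.0416667° lat → SW at lon -143.75°, lat 75.875°.
Cell spans 0.0833333° lon × 0.0416667° lat.
west 143.7500° W, east 143.6667° W.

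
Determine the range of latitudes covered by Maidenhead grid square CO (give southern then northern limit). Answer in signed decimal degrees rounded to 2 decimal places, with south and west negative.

Field C=2, O=14: +2·20° lon, +14·10° lat → SW at lon -140°, lat 50°.
Cell spans 20° lon × 10° lat.
south 50.00, north 60.00.

50.00, 60.00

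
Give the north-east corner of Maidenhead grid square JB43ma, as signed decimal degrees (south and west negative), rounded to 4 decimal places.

Field J=9, B=1: +9·20° lon, +1·10° lat → SW at lon 0°, lat -80°.
Square 4, 3: +4·2° lon, +3·1° lat → SW at lon 8°, lat -77°.
Subsquare m=12, a=0: +12·0.0833333° lon, +0·0.0416667° lat → SW at lon 9°, lat -77°.
Cell spans 0.0833333° lon × 0.0416667° lat. NE corner is SW corner plus one full cell.
latitude -76.9583, longitude 9.0833.

-76.9583, 9.0833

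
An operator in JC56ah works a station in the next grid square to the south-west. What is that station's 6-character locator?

JC46xg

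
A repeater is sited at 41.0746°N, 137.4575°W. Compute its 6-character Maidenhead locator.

CN11gb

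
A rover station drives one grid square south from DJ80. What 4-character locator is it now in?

DI89

Latitude square 0; −1 → -1, wraps to 9, carry into field.
Latitude field J = 9; −1 → 8 = I.
The longitude characters are unchanged.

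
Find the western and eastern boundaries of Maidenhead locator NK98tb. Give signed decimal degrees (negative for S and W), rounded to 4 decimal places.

99.5833, 99.6667

Field N=13, K=10: +13·20° lon, +10·10° lat → SW at lon 80°, lat 10°.
Square 9, 8: +9·2° lon, +8·1° lat → SW at lon 98°, lat 18°.
Subsquare t=19, b=1: +19·0.0833333° lon, +1·0.0416667° lat → SW at lon 99.5833°, lat 18.0417°.
Cell spans 0.0833333° lon × 0.0416667° lat.
west 99.5833, east 99.6667.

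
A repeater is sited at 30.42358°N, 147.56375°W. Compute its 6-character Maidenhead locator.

BM60fk

Add 180° to longitude and 90° to latitude: 32.4363, 120.4236.
Field (20°×10°, letters A–R): lon ⌊32.4363/20⌋ = 1 → B; lat ⌊120.4236/10⌋ = 12 → M.
Square (2°×1°, digits 0–9): lon ⌊12.4363/2⌋ = 6; lat ⌊0.4236/1⌋ = 0.
Subsquare (5′×2.5′, letters a–x): lon ⌊0.4363/0.0833333⌋ = 5 → f; lat ⌊0.4236/0.0416667⌋ = 10 → k.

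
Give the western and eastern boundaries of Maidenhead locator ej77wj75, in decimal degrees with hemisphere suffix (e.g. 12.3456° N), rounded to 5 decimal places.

84.10833° W, 84.10000° W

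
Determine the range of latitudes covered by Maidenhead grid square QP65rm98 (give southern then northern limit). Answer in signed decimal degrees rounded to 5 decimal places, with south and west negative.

Field Q=16, P=15: +16·20° lon, +15·10° lat → SW at lon 140°, lat 60°.
Square 6, 5: +6·2° lon, +5·1° lat → SW at lon 152°, lat 65°.
Subsquare r=17, m=12: +17·0.0833333° lon, +12·0.0416667° lat → SW at lon 153.417°, lat 65.5°.
Extended square 9, 8: +9·0.00833333° lon, +8·0.00416667° lat → SW at lon 153.492°, lat 65.5333°.
Cell spans 0.00833333° lon × 0.00416667° lat.
south 65.53333, north 65.53750.

65.53333, 65.53750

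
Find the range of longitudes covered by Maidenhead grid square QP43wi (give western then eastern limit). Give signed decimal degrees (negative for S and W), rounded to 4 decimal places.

149.8333, 149.9167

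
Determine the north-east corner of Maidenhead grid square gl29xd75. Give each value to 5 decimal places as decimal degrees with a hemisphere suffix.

Field G=6, L=11: +6·20° lon, +11·10° lat → SW at lon -60°, lat 20°.
Square 2, 9: +2·2° lon, +9·1° lat → SW at lon -56°, lat 29°.
Subsquare x=23, d=3: +23·0.0833333° lon, +3·0.0416667° lat → SW at lon -54.0833°, lat 29.125°.
Extended square 7, 5: +7·0.00833333° lon, +5·0.00416667° lat → SW at lon -54.025°, lat 29.1458°.
Cell spans 0.00833333° lon × 0.00416667° lat. NE corner is SW corner plus one full cell.
latitude 29.15000° N, longitude 54.01667° W.

29.15000° N, 54.01667° W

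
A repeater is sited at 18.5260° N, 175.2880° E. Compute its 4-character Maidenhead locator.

Add 180° to longitude and 90° to latitude: 355.29, 108.53.
Field: 355.29/20 → 17 → R, 108.53/10 → 10 → K; chars RK.
Square: 15.29/2 → 7, 8.53/1 → 8; chars 78.

RK78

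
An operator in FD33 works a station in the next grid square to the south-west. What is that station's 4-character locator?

FD22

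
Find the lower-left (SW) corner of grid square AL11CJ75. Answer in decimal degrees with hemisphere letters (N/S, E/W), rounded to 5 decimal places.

21.39583° N, 177.77500° W

Field A=0, L=11: +0·20° lon, +11·10° lat → SW at lon -180°, lat 20°.
Square 1, 1: +1·2° lon, +1·1° lat → SW at lon -178°, lat 21°.
Subsquare c=2, j=9: +2·0.0833333° lon, +9·0.0416667° lat → SW at lon -177.833°, lat 21.375°.
Extended square 7, 5: +7·0.00833333° lon, +5·0.00416667° lat → SW at lon -177.775°, lat 21.3958°.
latitude 21.39583° N, longitude 177.77500° W.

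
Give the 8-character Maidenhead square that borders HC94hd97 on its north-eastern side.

HC94id08

Longitude extended square 9; +1 → 10, wraps to 0, carry into subsquare.
Longitude subsquare h = 7; +1 → 8 = i.
Latitude extended square 7; +1 → 8.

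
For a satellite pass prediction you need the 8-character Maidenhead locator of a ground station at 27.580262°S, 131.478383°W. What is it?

Offset from 180°W / 90°S: lon 48.52162°, lat 62.41974°.
Field (20°×10°, letters A–R): lon ⌊48.52162/20⌋ = 2 → C; lat ⌊62.41974/10⌋ = 6 → G.
Square (2°×1°, digits 0–9): lon ⌊8.52162/2⌋ = 4; lat ⌊2.41974/1⌋ = 2.
Subsquare (5′×2.5′, letters a–x): lon ⌊0.52162/0.0833333⌋ = 6 → g; lat ⌊0.41974/0.0416667⌋ = 10 → k.
Extended square (30″×15″, digits 0–9): lon ⌊0.02162/0.00833333⌋ = 2; lat ⌊0.00307/0.00416667⌋ = 0.

CG42gk20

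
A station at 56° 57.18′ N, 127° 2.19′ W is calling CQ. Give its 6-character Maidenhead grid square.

Offset from 180°W / 90°S: lon 52.9635°, lat 146.9530°.
Field: lon ⌊52.9635/20⌋ = 2 → C; lat ⌊146.9530/10⌋ = 14 → O.
Square: lon ⌊12.9635/2⌋ = 6; lat ⌊6.9530/1⌋ = 6.
Subsquare: lon ⌊0.9635/0.0833333⌋ = 11 → l; lat ⌊0.9530/0.0416667⌋ = 22 → w.

CO66lw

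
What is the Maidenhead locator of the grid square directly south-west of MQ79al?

Longitude subsquare a = 0; −1 → -1, wraps to 23 = x, carry into square.
Longitude square 7; −1 → 6.
Latitude subsquare l = 11; −1 → 10 = k.

MQ69xk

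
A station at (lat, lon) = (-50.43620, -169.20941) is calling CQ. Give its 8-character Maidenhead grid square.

Add 180° to longitude and 90° to latitude: 10.79059, 39.56380.
Field: lon ⌊10.79059/20⌋ = 0 → A; lat ⌊39.56380/10⌋ = 3 → D.
Square: lon ⌊10.79059/2⌋ = 5; lat ⌊9.56380/1⌋ = 9.
Subsquare: lon ⌊0.79059/0.0833333⌋ = 9 → j; lat ⌊0.56380/0.0416667⌋ = 13 → n.
Extended square: lon ⌊0.04059/0.00833333⌋ = 4; lat ⌊0.02213/0.00416667⌋ = 5.

AD59jn45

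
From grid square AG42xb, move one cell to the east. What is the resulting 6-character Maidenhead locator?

Longitude subsquare x = 23; +1 → 24, wraps to 0 = a, carry into square.
Longitude square 4; +1 → 5.
The latitude characters are unchanged.

AG52ab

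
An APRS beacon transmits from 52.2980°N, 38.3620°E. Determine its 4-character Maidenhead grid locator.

Offset from 180°W / 90°S: lon 218.36°, lat 142.30°.
Field: 218.36/20 → 10 → K, 142.30/10 → 14 → O; chars KO.
Square: 18.36/2 → 9, 2.30/1 → 2; chars 92.

KO92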